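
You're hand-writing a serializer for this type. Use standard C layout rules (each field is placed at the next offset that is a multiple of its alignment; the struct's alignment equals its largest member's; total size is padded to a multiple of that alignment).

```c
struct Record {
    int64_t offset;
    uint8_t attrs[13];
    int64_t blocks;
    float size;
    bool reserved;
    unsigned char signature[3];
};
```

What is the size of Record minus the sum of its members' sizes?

@0: offset [8B, align 8] → 8
@8: attrs [13B, align 1] → 21
+3 pad (align 8)
@24: blocks [8B, align 8] → 32
@32: size [4B, align 4] → 36
@36: reserved [1B, align 1] → 37
@37: signature [3B, align 1] → 40
size 40, align 8
data bytes 37, size 40 → padding 3

3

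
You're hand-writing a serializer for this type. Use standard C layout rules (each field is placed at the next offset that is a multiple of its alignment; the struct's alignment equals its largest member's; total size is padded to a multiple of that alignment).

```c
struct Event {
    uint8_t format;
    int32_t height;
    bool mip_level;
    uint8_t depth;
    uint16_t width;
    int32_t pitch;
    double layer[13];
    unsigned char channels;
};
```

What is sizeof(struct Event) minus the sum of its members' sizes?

10

@0: format [1B, align 1] → 1
+3 pad (align 4)
@4: height [4B, align 4] → 8
@8: mip_level [1B, align 1] → 9
@9: depth [1B, align 1] → 10
@10: width [2B, align 2] → 12
@12: pitch [4B, align 4] → 16
@16: layer [104B, align 8] → 120
@120: channels [1B, align 1] → 121
+7 tail pad (align 8)
size 128, align 8
data bytes 118, size 128 → padding 10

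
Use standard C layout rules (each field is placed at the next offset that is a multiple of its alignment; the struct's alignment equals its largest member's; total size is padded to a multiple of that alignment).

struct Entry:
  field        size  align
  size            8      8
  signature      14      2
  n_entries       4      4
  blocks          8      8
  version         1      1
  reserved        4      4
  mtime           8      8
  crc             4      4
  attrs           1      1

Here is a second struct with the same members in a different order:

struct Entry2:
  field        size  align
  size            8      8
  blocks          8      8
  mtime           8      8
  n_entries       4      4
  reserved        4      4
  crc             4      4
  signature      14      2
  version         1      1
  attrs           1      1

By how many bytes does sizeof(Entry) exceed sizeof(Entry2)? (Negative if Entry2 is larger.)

8

size at 0 (size 8, align 8) → ends 8
signature at 8 (size 14, align 2) → ends 22
pad 2 to align 4 for n_entries
n_entries at 24 (size 4, align 4) → ends 28
pad 4 to align 8 for blocks
blocks at 32 (size 8, align 8) → ends 40
version at 40 (size 1, align 1) → ends 41
pad 3 to align 4 for reserved
reserved at 44 (size 4, align 4) → ends 48
mtime at 48 (size 8, align 8) → ends 56
crc at 56 (size 4, align 4) → ends 60
attrs at 60 (size 1, align 1) → ends 61
tail pad 3 to reach multiple of 8
total 64 bytes, alignment 8
— Entry2 —
size at 0 (size 8, align 8) → ends 8
blocks at 8 (size 8, align 8) → ends 16
mtime at 16 (size 8, align 8) → ends 24
n_entries at 24 (size 4, align 4) → ends 28
reserved at 28 (size 4, align 4) → ends 32
crc at 32 (size 4, align 4) → ends 36
signature at 36 (size 14, align 2) → ends 50
version at 50 (size 1, align 1) → ends 51
attrs at 51 (size 1, align 1) → ends 52
tail pad 4 to reach multiple of 8
total 56 bytes, alignment 8
64 − 56 = 8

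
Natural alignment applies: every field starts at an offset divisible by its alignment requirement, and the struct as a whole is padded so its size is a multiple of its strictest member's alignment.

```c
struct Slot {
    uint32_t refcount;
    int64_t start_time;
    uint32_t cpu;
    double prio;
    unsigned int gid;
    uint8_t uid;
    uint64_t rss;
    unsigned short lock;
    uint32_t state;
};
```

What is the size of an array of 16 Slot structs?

0..4  refcount  (4B, 4-aligned)
4..8  -- padding (4B)
8..16  start_time  (8B, 8-aligned)
16..20  cpu  (4B, 4-aligned)
20..24  -- padding (4B)
24..32  prio  (8B, 8-aligned)
32..36  gid  (4B, 4-aligned)
36..37  uid  (1B, 1-aligned)
37..40  -- padding (3B)
40..48  rss  (8B, 8-aligned)
48..50  lock  (2B, 2-aligned)
50..52  -- padding (2B)
52..56  state  (4B, 4-aligned)
sizeof = 56, alignof = 8
array of 16: 16 × 56 = 896

896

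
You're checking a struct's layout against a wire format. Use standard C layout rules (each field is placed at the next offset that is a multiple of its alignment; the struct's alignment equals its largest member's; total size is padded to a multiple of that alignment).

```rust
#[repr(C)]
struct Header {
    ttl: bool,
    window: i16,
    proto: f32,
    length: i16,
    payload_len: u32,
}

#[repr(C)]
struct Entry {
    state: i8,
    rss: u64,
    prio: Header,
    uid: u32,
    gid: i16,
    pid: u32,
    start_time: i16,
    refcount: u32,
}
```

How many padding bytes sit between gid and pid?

Header: 0..1  ttl  (1B, 1-aligned); 1..2  -- padding (1B); 2..4  window  (2B, 2-aligned); 4..8  proto  (4B, 4-aligned); 8..10  length  (2B, 2-aligned); 10..12  -- padding (2B); 12..16  payload_len  (4B, 4-aligned); sizeof = 16, alignof = 4
0..1  state  (1B, 1-aligned)
1..8  -- padding (7B)
8..16  rss  (8B, 8-aligned)
16..32  prio  (16B, 4-aligned)
32..36  uid  (4B, 4-aligned)
36..38  gid  (2B, 2-aligned)
38..40  -- padding (2B)
40..44  pid  (4B, 4-aligned)

2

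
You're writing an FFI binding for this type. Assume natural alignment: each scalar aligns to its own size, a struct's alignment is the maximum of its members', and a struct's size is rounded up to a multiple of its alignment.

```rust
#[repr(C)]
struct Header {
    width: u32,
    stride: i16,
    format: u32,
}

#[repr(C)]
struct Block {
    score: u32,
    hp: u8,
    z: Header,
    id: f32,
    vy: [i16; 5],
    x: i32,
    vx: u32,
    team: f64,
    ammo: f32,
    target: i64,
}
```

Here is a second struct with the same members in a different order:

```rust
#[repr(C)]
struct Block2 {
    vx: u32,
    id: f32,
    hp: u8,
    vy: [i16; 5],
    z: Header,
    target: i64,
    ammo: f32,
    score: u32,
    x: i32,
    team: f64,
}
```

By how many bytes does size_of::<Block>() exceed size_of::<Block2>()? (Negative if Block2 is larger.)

8

Header: @0: width [4B, align 4] → 4; @4: stride [2B, align 2] → 6; +2 pad (align 4); @8: format [4B, align 4] → 12; size 12, align 4
@0: score [4B, align 4] → 4
@4: hp [1B, align 1] → 5
+3 pad (align 4)
@8: z [12B, align 4] → 20
@20: id [4B, align 4] → 24
@24: vy [10B, align 2] → 34
+2 pad (align 4)
@36: x [4B, align 4] → 40
@40: vx [4B, align 4] → 44
+4 pad (align 8)
@48: team [8B, align 8] → 56
@56: ammo [4B, align 4] → 60
+4 pad (align 8)
@64: target [8B, align 8] → 72
size 72, align 8
— Block2 —
@0: vx [4B, align 4] → 4
@4: id [4B, align 4] → 8
@8: hp [1B, align 1] → 9
+1 pad (align 2)
@10: vy [10B, align 2] → 20
@20: z [12B, align 4] → 32
@32: target [8B, align 8] → 40
@40: ammo [4B, align 4] → 44
@44: score [4B, align 4] → 48
@48: x [4B, align 4] → 52
+4 pad (align 8)
@56: team [8B, align 8] → 64
size 64, align 8
72 − 64 = 8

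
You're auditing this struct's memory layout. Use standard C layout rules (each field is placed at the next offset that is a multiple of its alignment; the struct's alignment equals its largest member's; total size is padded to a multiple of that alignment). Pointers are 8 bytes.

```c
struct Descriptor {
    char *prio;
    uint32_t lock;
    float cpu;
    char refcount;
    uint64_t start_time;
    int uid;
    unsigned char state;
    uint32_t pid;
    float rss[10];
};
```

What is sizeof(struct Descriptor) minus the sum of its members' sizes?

14

prio at 0 (size 8, align 8) → ends 8
lock at 8 (size 4, align 4) → ends 12
cpu at 12 (size 4, align 4) → ends 16
refcount at 16 (size 1, align 1) → ends 17
pad 7 to align 8 for start_time
start_time at 24 (size 8, align 8) → ends 32
uid at 32 (size 4, align 4) → ends 36
state at 36 (size 1, align 1) → ends 37
pad 3 to align 4 for pid
pid at 40 (size 4, align 4) → ends 44
rss at 44 (size 40, align 4) → ends 84
tail pad 4 to reach multiple of 8
total 88 bytes, alignment 8
data bytes 74, size 88 → padding 14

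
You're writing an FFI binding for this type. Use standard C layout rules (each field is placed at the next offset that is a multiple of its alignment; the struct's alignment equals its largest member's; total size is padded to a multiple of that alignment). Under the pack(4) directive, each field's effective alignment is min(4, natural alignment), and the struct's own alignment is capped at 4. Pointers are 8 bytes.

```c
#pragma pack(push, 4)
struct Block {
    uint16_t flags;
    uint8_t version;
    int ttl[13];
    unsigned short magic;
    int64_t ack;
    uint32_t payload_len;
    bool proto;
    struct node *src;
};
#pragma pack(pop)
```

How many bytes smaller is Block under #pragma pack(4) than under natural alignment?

natural layout:
  0..2  flags  (2B, 2-aligned)
  2..3  version  (1B, 1-aligned)
  3..4  -- padding (1B)
  4..56  ttl  (52B, 4-aligned)
  56..58  magic  (2B, 2-aligned)
  58..64  -- padding (6B)
  64..72  ack  (8B, 8-aligned)
  72..76  payload_len  (4B, 4-aligned)
  76..77  proto  (1B, 1-aligned)
  77..80  -- padding (3B)
  80..88  src  (8B, 8-aligned)
  sizeof = 88, alignof = 8
packed(4) layout:
  0..2  flags  (2B, 2-aligned)
  2..3  version  (1B, 1-aligned)
  3..4  -- padding (1B)
  4..56  ttl  (52B, 4-aligned)
  56..58  magic  (2B, 2-aligned)
  58..60  -- padding (2B)
  60..68  ack  (8B, 4-aligned)
  68..72  payload_len  (4B, 4-aligned)
  72..73  proto  (1B, 1-aligned)
  73..76  -- padding (3B)
  76..84  src  (8B, 4-aligned)
  sizeof = 84, alignof = 4
88 − 84 = 4

4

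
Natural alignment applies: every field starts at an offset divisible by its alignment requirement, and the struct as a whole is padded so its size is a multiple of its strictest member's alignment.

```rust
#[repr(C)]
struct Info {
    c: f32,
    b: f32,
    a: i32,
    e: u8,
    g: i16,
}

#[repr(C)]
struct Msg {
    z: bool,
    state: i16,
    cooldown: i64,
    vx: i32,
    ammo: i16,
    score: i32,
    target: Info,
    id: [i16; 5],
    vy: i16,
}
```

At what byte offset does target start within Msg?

28

Info: 0..4  c  (4B, 4-aligned); 4..8  b  (4B, 4-aligned); 8..12  a  (4B, 4-aligned); 12..13  e  (1B, 1-aligned); 13..14  -- padding (1B); 14..16  g  (2B, 2-aligned); sizeof = 16, alignof = 4
0..1  z  (1B, 1-aligned)
1..2  -- padding (1B)
2..4  state  (2B, 2-aligned)
4..8  -- padding (4B)
8..16  cooldown  (8B, 8-aligned)
16..20  vx  (4B, 4-aligned)
20..22  ammo  (2B, 2-aligned)
22..24  -- padding (2B)
24..28  score  (4B, 4-aligned)
28..44  target  (16B, 4-aligned)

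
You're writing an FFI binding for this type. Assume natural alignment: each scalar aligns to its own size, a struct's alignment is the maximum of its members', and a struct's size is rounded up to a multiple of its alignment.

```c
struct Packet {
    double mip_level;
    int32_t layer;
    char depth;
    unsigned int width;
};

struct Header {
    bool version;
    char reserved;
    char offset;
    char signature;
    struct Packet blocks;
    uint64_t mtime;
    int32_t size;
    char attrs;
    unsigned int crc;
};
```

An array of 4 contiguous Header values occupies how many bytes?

224

Packet: mip_level at 0 (size 8, align 8) → ends 8; layer at 8 (size 4, align 4) → ends 12; depth at 12 (size 1, align 1) → ends 13; pad 3 to align 4 for width; width at 16 (size 4, align 4) → ends 20; tail pad 4 to reach multiple of 8; total 24 bytes, alignment 8
version at 0 (size 1, align 1) → ends 1
reserved at 1 (size 1, align 1) → ends 2
offset at 2 (size 1, align 1) → ends 3
signature at 3 (size 1, align 1) → ends 4
pad 4 to align 8 for blocks
blocks at 8 (size 24, align 8) → ends 32
mtime at 32 (size 8, align 8) → ends 40
size at 40 (size 4, align 4) → ends 44
attrs at 44 (size 1, align 1) → ends 45
pad 3 to align 4 for crc
crc at 48 (size 4, align 4) → ends 52
tail pad 4 to reach multiple of 8
total 56 bytes, alignment 8
array of 4: 4 × 56 = 224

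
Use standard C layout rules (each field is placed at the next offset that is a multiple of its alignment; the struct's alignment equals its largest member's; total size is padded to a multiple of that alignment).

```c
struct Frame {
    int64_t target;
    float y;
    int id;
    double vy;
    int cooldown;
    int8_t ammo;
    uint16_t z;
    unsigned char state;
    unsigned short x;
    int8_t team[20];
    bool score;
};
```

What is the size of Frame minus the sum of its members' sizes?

9

@0: target [8B, align 8] → 8
@8: y [4B, align 4] → 12
@12: id [4B, align 4] → 16
@16: vy [8B, align 8] → 24
@24: cooldown [4B, align 4] → 28
@28: ammo [1B, align 1] → 29
+1 pad (align 2)
@30: z [2B, align 2] → 32
@32: state [1B, align 1] → 33
+1 pad (align 2)
@34: x [2B, align 2] → 36
@36: team [20B, align 1] → 56
@56: score [1B, align 1] → 57
+7 tail pad (align 8)
size 64, align 8
data bytes 55, size 64 → padding 9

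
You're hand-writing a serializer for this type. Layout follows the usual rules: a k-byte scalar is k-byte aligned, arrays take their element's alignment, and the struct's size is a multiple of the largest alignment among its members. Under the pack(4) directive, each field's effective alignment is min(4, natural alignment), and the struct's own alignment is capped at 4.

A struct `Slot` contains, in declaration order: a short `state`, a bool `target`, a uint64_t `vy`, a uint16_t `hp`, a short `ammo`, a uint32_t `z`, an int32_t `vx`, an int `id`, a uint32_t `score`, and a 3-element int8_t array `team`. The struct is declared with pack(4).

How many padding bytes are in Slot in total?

2

0..2  state  (2B, 2-aligned)
2..3  target  (1B, 1-aligned)
3..4  -- padding (1B)
4..12  vy  (8B, 4-aligned)
12..14  hp  (2B, 2-aligned)
14..16  ammo  (2B, 2-aligned)
16..20  z  (4B, 4-aligned)
20..24  vx  (4B, 4-aligned)
24..28  id  (4B, 4-aligned)
28..32  score  (4B, 4-aligned)
32..35  team  (3B, 1-aligned)
35..36  -- tail padding (1B)
sizeof = 36, alignof = 4
data bytes 34, size 36 → padding 2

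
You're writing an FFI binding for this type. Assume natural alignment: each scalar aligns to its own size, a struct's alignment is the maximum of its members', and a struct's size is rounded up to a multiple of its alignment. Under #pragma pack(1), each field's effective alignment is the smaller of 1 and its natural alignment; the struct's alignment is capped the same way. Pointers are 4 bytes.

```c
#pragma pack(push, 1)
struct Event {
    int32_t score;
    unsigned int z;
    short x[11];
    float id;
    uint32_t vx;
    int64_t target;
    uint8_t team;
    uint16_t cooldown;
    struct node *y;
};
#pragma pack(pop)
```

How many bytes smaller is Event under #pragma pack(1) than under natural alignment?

natural layout:
  @0: score [4B, align 4] → 4
  @4: z [4B, align 4] → 8
  @8: x [22B, align 2] → 30
  +2 pad (align 4)
  @32: id [4B, align 4] → 36
  @36: vx [4B, align 4] → 40
  @40: target [8B, align 8] → 48
  @48: team [1B, align 1] → 49
  +1 pad (align 2)
  @50: cooldown [2B, align 2] → 52
  @52: y [4B, align 4] → 56
  size 56, align 8
packed(1) layout:
  @0: score [4B, align 1] → 4
  @4: z [4B, align 1] → 8
  @8: x [22B, align 1] → 30
  @30: id [4B, align 1] → 34
  @34: vx [4B, align 1] → 38
  @38: target [8B, align 1] → 46
  @46: team [1B, align 1] → 47
  @47: cooldown [2B, align 1] → 49
  @49: y [4B, align 1] → 53
  size 53, align 1
56 − 53 = 3

3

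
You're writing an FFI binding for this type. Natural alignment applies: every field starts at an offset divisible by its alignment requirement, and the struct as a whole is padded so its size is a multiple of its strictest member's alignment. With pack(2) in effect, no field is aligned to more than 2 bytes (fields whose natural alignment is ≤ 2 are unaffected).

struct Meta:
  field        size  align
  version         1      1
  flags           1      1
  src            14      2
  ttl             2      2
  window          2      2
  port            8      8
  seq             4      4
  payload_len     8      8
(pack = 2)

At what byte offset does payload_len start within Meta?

32

version at 0 (size 1, align 1) → ends 1
flags at 1 (size 1, align 1) → ends 2
src at 2 (size 14, align 2) → ends 16
ttl at 16 (size 2, align 2) → ends 18
window at 18 (size 2, align 2) → ends 20
port at 20 (size 8, align 2) → ends 28
seq at 28 (size 4, align 2) → ends 32
payload_len at 32 (size 8, align 2) → ends 40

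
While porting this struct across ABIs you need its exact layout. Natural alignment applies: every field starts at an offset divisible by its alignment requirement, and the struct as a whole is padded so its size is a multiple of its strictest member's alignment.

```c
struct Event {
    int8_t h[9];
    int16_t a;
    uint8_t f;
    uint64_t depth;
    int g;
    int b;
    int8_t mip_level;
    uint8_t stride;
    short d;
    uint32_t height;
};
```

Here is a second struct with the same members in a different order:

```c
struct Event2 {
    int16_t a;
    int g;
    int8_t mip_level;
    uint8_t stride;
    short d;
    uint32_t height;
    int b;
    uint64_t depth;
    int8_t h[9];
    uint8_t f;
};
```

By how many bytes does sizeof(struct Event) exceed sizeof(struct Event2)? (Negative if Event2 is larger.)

@0: h [9B, align 1] → 9
+1 pad (align 2)
@10: a [2B, align 2] → 12
@12: f [1B, align 1] → 13
+3 pad (align 8)
@16: depth [8B, align 8] → 24
@24: g [4B, align 4] → 28
@28: b [4B, align 4] → 32
@32: mip_level [1B, align 1] → 33
@33: stride [1B, align 1] → 34
@34: d [2B, align 2] → 36
@36: height [4B, align 4] → 40
size 40, align 8
— Event2 —
@0: a [2B, align 2] → 2
+2 pad (align 4)
@4: g [4B, align 4] → 8
@8: mip_level [1B, align 1] → 9
@9: stride [1B, align 1] → 10
@10: d [2B, align 2] → 12
@12: height [4B, align 4] → 16
@16: b [4B, align 4] → 20
+4 pad (align 8)
@24: depth [8B, align 8] → 32
@32: h [9B, align 1] → 41
@41: f [1B, align 1] → 42
+6 tail pad (align 8)
size 48, align 8
40 − 48 = -8

-8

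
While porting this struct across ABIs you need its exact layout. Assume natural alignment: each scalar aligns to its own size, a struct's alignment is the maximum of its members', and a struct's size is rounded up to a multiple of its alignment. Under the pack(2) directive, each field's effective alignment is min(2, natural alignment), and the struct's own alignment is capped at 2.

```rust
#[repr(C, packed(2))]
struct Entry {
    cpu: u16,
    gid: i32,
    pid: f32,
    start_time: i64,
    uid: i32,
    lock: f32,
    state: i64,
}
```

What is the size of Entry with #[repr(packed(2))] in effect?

34

@0: cpu [2B, align 2] → 2
@2: gid [4B, align 2] → 6
@6: pid [4B, align 2] → 10
@10: start_time [8B, align 2] → 18
@18: uid [4B, align 2] → 22
@22: lock [4B, align 2] → 26
@26: state [8B, align 2] → 34
size 34, align 2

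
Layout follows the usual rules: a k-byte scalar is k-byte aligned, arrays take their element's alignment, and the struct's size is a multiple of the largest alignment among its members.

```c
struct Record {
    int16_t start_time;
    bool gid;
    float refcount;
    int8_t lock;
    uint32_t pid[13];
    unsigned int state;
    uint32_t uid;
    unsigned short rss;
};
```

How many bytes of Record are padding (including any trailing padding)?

6

start_time at 0 (size 2, align 2) → ends 2
gid at 2 (size 1, align 1) → ends 3
pad 1 to align 4 for refcount
refcount at 4 (size 4, align 4) → ends 8
lock at 8 (size 1, align 1) → ends 9
pad 3 to align 4 for pid
pid at 12 (size 52, align 4) → ends 64
state at 64 (size 4, align 4) → ends 68
uid at 68 (size 4, align 4) → ends 72
rss at 72 (size 2, align 2) → ends 74
tail pad 2 to reach multiple of 4
total 76 bytes, alignment 4
data bytes 70, size 76 → padding 6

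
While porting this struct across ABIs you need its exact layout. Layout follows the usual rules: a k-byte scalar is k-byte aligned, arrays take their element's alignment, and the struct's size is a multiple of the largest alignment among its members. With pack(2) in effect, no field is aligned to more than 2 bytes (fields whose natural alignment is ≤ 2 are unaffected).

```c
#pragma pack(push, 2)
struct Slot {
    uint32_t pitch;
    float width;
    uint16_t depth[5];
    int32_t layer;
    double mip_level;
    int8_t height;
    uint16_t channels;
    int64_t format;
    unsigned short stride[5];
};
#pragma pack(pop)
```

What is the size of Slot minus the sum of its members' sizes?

@0: pitch [4B, align 2] → 4
@4: width [4B, align 2] → 8
@8: depth [10B, align 2] → 18
@18: layer [4B, align 2] → 22
@22: mip_level [8B, align 2] → 30
@30: height [1B, align 1] → 31
+1 pad (align 2)
@32: channels [2B, align 2] → 34
@34: format [8B, align 2] → 42
@42: stride [10B, align 2] → 52
size 52, align 2
data bytes 51, size 52 → padding 1

1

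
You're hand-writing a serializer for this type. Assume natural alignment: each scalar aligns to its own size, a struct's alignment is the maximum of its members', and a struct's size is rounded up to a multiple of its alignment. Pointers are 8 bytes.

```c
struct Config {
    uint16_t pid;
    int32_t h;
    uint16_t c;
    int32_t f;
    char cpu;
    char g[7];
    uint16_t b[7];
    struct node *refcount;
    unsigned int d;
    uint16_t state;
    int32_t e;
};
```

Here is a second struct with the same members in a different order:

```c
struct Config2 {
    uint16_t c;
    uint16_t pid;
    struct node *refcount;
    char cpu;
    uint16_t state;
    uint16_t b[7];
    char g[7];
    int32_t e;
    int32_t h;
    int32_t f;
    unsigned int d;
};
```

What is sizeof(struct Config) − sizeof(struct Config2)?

0

@0: pid [2B, align 2] → 2
+2 pad (align 4)
@4: h [4B, align 4] → 8
@8: c [2B, align 2] → 10
+2 pad (align 4)
@12: f [4B, align 4] → 16
@16: cpu [1B, align 1] → 17
@17: g [7B, align 1] → 24
@24: b [14B, align 2] → 38
+2 pad (align 8)
@40: refcount [8B, align 8] → 48
@48: d [4B, align 4] → 52
@52: state [2B, align 2] → 54
+2 pad (align 4)
@56: e [4B, align 4] → 60
+4 tail pad (align 8)
size 64, align 8
— Config2 —
@0: c [2B, align 2] → 2
@2: pid [2B, align 2] → 4
+4 pad (align 8)
@8: refcount [8B, align 8] → 16
@16: cpu [1B, align 1] → 17
+1 pad (align 2)
@18: state [2B, align 2] → 20
@20: b [14B, align 2] → 34
@34: g [7B, align 1] → 41
+3 pad (align 4)
@44: e [4B, align 4] → 48
@48: h [4B, align 4] → 52
@52: f [4B, align 4] → 56
@56: d [4B, align 4] → 60
+4 tail pad (align 8)
size 64, align 8
64 − 64 = 0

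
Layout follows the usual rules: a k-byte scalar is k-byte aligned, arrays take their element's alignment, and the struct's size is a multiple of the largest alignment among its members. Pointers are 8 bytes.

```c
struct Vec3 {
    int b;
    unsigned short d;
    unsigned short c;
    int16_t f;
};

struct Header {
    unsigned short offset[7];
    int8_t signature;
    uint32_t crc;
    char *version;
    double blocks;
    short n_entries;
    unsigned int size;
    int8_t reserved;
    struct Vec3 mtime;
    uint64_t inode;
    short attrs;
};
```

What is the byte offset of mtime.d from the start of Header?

56

Vec3: 0..4  b  (4B, 4-aligned); 4..6  d  (2B, 2-aligned); 6..8  c  (2B, 2-aligned); 8..10  f  (2B, 2-aligned); 10..12  -- tail padding (2B); sizeof = 12, alignof = 4
0..14  offset  (14B, 2-aligned)
14..15  signature  (1B, 1-aligned)
15..16  -- padding (1B)
16..20  crc  (4B, 4-aligned)
20..24  -- padding (4B)
24..32  version  (8B, 8-aligned)
32..40  blocks  (8B, 8-aligned)
40..42  n_entries  (2B, 2-aligned)
42..44  -- padding (2B)
44..48  size  (4B, 4-aligned)
48..49  reserved  (1B, 1-aligned)
49..52  -- padding (3B)
52..64  mtime  (12B, 4-aligned)
within Vec3: d at 4
52 + 4 = 56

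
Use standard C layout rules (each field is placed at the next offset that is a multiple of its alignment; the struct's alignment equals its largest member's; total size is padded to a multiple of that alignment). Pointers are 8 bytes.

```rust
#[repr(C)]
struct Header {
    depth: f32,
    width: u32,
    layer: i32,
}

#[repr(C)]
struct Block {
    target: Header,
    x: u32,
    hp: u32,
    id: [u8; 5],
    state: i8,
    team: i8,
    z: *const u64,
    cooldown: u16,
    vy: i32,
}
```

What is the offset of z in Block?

32

Header: depth at 0 (size 4, align 4) → ends 4; width at 4 (size 4, align 4) → ends 8; layer at 8 (size 4, align 4) → ends 12; total 12 bytes, alignment 4
target at 0 (size 12, align 4) → ends 12
x at 12 (size 4, align 4) → ends 16
hp at 16 (size 4, align 4) → ends 20
id at 20 (size 5, align 1) → ends 25
state at 25 (size 1, align 1) → ends 26
team at 26 (size 1, align 1) → ends 27
pad 5 to align 8 for z
z at 32 (size 8, align 8) → ends 40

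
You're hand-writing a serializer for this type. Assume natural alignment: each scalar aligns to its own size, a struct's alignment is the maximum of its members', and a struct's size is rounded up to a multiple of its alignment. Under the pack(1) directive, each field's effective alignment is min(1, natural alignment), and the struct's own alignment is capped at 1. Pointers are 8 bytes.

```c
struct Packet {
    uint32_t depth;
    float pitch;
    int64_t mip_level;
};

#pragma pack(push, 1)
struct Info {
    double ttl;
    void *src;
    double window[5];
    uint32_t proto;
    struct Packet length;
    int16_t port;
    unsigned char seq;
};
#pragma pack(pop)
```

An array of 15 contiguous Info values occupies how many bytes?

1185

Packet: 0..4  depth  (4B, 4-aligned); 4..8  pitch  (4B, 4-aligned); 8..16  mip_level  (8B, 8-aligned); sizeof = 16, alignof = 8
0..8  ttl  (8B, 1-aligned)
8..16  src  (8B, 1-aligned)
16..56  window  (40B, 1-aligned)
56..60  proto  (4B, 1-aligned)
60..76  length  (16B, 1-aligned)
76..78  port  (2B, 1-aligned)
78..79  seq  (1B, 1-aligned)
sizeof = 79, alignof = 1
array of 15: 15 × 79 = 1185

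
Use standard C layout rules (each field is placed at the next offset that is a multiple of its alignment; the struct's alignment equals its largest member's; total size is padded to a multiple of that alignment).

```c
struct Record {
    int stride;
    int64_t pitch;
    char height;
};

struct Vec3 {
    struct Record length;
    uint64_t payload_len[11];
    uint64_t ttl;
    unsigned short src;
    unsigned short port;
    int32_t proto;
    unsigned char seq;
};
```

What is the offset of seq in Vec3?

Record: 0..4  stride  (4B, 4-aligned); 4..8  -- padding (4B); 8..16  pitch  (8B, 8-aligned); 16..17  height  (1B, 1-aligned); 17..24  -- tail padding (7B); sizeof = 24, alignof = 8
0..24  length  (24B, 8-aligned)
24..112  payload_len  (88B, 8-aligned)
112..120  ttl  (8B, 8-aligned)
120..122  src  (2B, 2-aligned)
122..124  port  (2B, 2-aligned)
124..128  proto  (4B, 4-aligned)
128..129  seq  (1B, 1-aligned)

128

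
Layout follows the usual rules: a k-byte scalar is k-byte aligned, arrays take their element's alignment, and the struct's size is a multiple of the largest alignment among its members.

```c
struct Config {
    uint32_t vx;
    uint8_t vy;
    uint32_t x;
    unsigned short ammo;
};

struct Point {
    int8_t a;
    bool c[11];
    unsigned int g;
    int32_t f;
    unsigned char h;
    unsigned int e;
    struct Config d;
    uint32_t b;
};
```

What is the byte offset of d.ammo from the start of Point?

Config: @0: vx [4B, align 4] → 4; @4: vy [1B, align 1] → 5; +3 pad (align 4); @8: x [4B, align 4] → 12; @12: ammo [2B, align 2] → 14; +2 tail pad (align 4); size 16, align 4
@0: a [1B, align 1] → 1
@1: c [11B, align 1] → 12
@12: g [4B, align 4] → 16
@16: f [4B, align 4] → 20
@20: h [1B, align 1] → 21
+3 pad (align 4)
@24: e [4B, align 4] → 28
@28: d [16B, align 4] → 44
within Config: ammo at 12
28 + 12 = 40

40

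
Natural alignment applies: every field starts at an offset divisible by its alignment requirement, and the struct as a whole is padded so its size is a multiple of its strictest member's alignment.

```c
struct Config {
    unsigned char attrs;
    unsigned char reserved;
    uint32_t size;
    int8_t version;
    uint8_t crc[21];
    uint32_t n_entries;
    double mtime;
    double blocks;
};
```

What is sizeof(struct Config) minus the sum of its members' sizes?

8

@0: attrs [1B, align 1] → 1
@1: reserved [1B, align 1] → 2
+2 pad (align 4)
@4: size [4B, align 4] → 8
@8: version [1B, align 1] → 9
@9: crc [21B, align 1] → 30
+2 pad (align 4)
@32: n_entries [4B, align 4] → 36
+4 pad (align 8)
@40: mtime [8B, align 8] → 48
@48: blocks [8B, align 8] → 56
size 56, align 8
data bytes 48, size 56 → padding 8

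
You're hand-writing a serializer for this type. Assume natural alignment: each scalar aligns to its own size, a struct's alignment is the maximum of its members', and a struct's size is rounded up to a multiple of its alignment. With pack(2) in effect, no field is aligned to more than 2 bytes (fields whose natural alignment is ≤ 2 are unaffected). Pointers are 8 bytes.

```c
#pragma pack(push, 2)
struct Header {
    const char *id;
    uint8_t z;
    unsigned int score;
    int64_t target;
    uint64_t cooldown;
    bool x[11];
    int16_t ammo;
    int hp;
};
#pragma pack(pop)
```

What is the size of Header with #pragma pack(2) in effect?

@0: id [8B, align 2] → 8
@8: z [1B, align 1] → 9
+1 pad (align 2)
@10: score [4B, align 2] → 14
@14: target [8B, align 2] → 22
@22: cooldown [8B, align 2] → 30
@30: x [11B, align 1] → 41
+1 pad (align 2)
@42: ammo [2B, align 2] → 44
@44: hp [4B, align 2] → 48
size 48, align 2

48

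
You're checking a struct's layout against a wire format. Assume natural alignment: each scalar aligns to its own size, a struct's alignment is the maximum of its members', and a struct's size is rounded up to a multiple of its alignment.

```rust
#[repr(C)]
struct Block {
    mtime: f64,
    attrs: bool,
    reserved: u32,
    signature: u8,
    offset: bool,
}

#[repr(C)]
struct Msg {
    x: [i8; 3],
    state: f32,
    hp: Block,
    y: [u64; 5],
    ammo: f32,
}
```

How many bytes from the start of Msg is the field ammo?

Block: 0..8  mtime  (8B, 8-aligned); 8..9  attrs  (1B, 1-aligned); 9..12  -- padding (3B); 12..16  reserved  (4B, 4-aligned); 16..17  signature  (1B, 1-aligned); 17..18  offset  (1B, 1-aligned); 18..24  -- tail padding (6B); sizeof = 24, alignof = 8
0..3  x  (3B, 1-aligned)
3..4  -- padding (1B)
4..8  state  (4B, 4-aligned)
8..32  hp  (24B, 8-aligned)
32..72  y  (40B, 8-aligned)
72..76  ammo  (4B, 4-aligned)

72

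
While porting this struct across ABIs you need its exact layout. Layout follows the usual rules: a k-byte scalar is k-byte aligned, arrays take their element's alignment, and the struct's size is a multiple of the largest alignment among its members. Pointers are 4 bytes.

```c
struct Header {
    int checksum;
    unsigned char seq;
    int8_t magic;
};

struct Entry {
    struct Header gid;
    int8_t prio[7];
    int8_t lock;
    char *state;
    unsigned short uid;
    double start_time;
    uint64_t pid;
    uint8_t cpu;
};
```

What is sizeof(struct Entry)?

48 bytes

Header: checksum at 0 (size 4, align 4) → ends 4; seq at 4 (size 1, align 1) → ends 5; magic at 5 (size 1, align 1) → ends 6; tail pad 2 to reach multiple of 4; total 8 bytes, alignment 4
gid at 0 (size 8, align 4) → ends 8
prio at 8 (size 7, align 1) → ends 15
lock at 15 (size 1, align 1) → ends 16
state at 16 (size 4, align 4) → ends 20
uid at 20 (size 2, align 2) → ends 22
pad 2 to align 8 for start_time
start_time at 24 (size 8, align 8) → ends 32
pid at 32 (size 8, align 8) → ends 40
cpu at 40 (size 1, align 1) → ends 41
tail pad 7 to reach multiple of 8
total 48 bytes, alignment 8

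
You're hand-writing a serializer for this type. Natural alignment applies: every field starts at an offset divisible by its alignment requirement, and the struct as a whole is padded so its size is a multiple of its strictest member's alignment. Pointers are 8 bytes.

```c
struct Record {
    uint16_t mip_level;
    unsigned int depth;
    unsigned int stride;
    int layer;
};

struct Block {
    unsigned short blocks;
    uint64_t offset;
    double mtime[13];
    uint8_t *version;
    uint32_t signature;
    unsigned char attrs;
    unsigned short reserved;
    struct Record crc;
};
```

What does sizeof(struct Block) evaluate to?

Record: @0: mip_level [2B, align 2] → 2; +2 pad (align 4); @4: depth [4B, align 4] → 8; @8: stride [4B, align 4] → 12; @12: layer [4B, align 4] → 16; size 16, align 4
@0: blocks [2B, align 2] → 2
+6 pad (align 8)
@8: offset [8B, align 8] → 16
@16: mtime [104B, align 8] → 120
@120: version [8B, align 8] → 128
@128: signature [4B, align 4] → 132
@132: attrs [1B, align 1] → 133
+1 pad (align 2)
@134: reserved [2B, align 2] → 136
@136: crc [16B, align 4] → 152
size 152, align 8

152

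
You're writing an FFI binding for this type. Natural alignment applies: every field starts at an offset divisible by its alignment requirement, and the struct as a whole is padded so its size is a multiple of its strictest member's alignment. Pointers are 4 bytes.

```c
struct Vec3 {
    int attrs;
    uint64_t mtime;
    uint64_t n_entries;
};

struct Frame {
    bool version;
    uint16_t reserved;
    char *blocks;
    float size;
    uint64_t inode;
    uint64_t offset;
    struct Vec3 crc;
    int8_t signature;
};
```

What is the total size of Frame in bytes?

Vec3: @0: attrs [4B, align 4] → 4; +4 pad (align 8); @8: mtime [8B, align 8] → 16; @16: n_entries [8B, align 8] → 24; size 24, align 8
@0: version [1B, align 1] → 1
+1 pad (align 2)
@2: reserved [2B, align 2] → 4
@4: blocks [4B, align 4] → 8
@8: size [4B, align 4] → 12
+4 pad (align 8)
@16: inode [8B, align 8] → 24
@24: offset [8B, align 8] → 32
@32: crc [24B, align 8] → 56
@56: signature [1B, align 1] → 57
+7 tail pad (align 8)
size 64, align 8

64 bytes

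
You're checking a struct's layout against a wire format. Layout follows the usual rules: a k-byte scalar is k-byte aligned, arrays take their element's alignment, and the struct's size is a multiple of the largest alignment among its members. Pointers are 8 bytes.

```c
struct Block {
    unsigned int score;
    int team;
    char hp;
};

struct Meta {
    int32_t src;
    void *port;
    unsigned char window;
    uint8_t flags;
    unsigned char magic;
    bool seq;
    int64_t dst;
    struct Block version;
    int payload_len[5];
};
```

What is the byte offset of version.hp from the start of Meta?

40

Block: @0: score [4B, align 4] → 4; @4: team [4B, align 4] → 8; @8: hp [1B, align 1] → 9; +3 tail pad (align 4); size 12, align 4
@0: src [4B, align 4] → 4
+4 pad (align 8)
@8: port [8B, align 8] → 16
@16: window [1B, align 1] → 17
@17: flags [1B, align 1] → 18
@18: magic [1B, align 1] → 19
@19: seq [1B, align 1] → 20
+4 pad (align 8)
@24: dst [8B, align 8] → 32
@32: version [12B, align 4] → 44
within Block: hp at 8
32 + 8 = 40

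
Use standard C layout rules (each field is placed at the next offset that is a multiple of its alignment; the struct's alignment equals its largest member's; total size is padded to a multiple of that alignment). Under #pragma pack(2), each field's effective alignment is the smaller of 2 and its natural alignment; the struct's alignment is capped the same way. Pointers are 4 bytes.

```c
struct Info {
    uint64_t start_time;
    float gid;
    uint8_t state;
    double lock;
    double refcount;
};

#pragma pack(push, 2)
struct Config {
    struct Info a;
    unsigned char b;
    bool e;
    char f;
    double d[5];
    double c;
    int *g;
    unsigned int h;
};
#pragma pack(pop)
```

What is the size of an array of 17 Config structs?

1564

Info: start_time at 0 (size 8, align 8) → ends 8; gid at 8 (size 4, align 4) → ends 12; state at 12 (size 1, align 1) → ends 13; pad 3 to align 8 for lock; lock at 16 (size 8, align 8) → ends 24; refcount at 24 (size 8, align 8) → ends 32; total 32 bytes, alignment 8
a at 0 (size 32, align 2) → ends 32
b at 32 (size 1, align 1) → ends 33
e at 33 (size 1, align 1) → ends 34
f at 34 (size 1, align 1) → ends 35
pad 1 to align 2 for d
d at 36 (size 40, align 2) → ends 76
c at 76 (size 8, align 2) → ends 84
g at 84 (size 4, align 2) → ends 88
h at 88 (size 4, align 2) → ends 92
total 92 bytes, alignment 2
array of 17: 17 × 92 = 1564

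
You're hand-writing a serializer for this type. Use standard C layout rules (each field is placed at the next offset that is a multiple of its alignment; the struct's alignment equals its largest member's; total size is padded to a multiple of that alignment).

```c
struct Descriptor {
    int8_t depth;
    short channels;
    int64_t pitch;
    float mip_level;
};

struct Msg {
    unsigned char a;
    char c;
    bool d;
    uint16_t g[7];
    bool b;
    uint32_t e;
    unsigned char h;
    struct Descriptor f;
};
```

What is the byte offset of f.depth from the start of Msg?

Descriptor: depth at 0 (size 1, align 1) → ends 1; pad 1 to align 2 for channels; channels at 2 (size 2, align 2) → ends 4; pad 4 to align 8 for pitch; pitch at 8 (size 8, align 8) → ends 16; mip_level at 16 (size 4, align 4) → ends 20; tail pad 4 to reach multiple of 8; total 24 bytes, alignment 8
a at 0 (size 1, align 1) → ends 1
c at 1 (size 1, align 1) → ends 2
d at 2 (size 1, align 1) → ends 3
pad 1 to align 2 for g
g at 4 (size 14, align 2) → ends 18
b at 18 (size 1, align 1) → ends 19
pad 1 to align 4 for e
e at 20 (size 4, align 4) → ends 24
h at 24 (size 1, align 1) → ends 25
pad 7 to align 8 for f
f at 32 (size 24, align 8) → ends 56
within Descriptor: depth at 0
32 + 0 = 32

32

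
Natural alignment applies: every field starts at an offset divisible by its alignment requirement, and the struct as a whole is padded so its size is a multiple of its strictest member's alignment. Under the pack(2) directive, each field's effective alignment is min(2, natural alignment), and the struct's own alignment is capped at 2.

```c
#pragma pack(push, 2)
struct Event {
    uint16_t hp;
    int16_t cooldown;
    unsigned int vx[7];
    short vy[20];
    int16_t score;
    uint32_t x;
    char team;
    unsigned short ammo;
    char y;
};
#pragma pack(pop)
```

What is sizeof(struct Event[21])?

1764

@0: hp [2B, align 2] → 2
@2: cooldown [2B, align 2] → 4
@4: vx [28B, align 2] → 32
@32: vy [40B, align 2] → 72
@72: score [2B, align 2] → 74
@74: x [4B, align 2] → 78
@78: team [1B, align 1] → 79
+1 pad (align 2)
@80: ammo [2B, align 2] → 82
@82: y [1B, align 1] → 83
+1 tail pad (align 2)
size 84, align 2
array of 21: 21 × 84 = 1764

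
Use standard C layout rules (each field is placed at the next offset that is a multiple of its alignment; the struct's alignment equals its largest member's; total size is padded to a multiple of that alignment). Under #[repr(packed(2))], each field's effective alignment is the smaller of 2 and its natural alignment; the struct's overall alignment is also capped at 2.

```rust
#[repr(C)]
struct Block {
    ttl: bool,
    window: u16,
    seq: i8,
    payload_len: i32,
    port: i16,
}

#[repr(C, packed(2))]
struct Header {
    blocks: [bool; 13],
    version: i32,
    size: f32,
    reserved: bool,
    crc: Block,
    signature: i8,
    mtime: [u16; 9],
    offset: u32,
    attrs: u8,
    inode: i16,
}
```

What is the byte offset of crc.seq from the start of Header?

28

Block: @0: ttl [1B, align 1] → 1; +1 pad (align 2); @2: window [2B, align 2] → 4; @4: seq [1B, align 1] → 5; +3 pad (align 4); @8: payload_len [4B, align 4] → 12; @12: port [2B, align 2] → 14; +2 tail pad (align 4); size 16, align 4
@0: blocks [13B, align 1] → 13
+1 pad (align 2)
@14: version [4B, align 2] → 18
@18: size [4B, align 2] → 22
@22: reserved [1B, align 1] → 23
+1 pad (align 2)
@24: crc [16B, align 2] → 40
within Block: seq at 4
24 + 4 = 28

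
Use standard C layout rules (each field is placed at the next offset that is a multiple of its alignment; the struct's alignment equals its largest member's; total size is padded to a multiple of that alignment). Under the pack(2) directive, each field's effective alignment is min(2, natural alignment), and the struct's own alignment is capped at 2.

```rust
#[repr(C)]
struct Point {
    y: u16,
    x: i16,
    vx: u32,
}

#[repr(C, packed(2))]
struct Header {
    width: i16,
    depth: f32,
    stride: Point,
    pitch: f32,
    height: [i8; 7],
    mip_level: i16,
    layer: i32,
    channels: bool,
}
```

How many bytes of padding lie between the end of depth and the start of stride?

Point: 0..2  y  (2B, 2-aligned); 2..4  x  (2B, 2-aligned); 4..8  vx  (4B, 4-aligned); sizeof = 8, alignof = 4
0..2  width  (2B, 2-aligned)
2..6  depth  (4B, 2-aligned)
6..14  stride  (8B, 2-aligned)

0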